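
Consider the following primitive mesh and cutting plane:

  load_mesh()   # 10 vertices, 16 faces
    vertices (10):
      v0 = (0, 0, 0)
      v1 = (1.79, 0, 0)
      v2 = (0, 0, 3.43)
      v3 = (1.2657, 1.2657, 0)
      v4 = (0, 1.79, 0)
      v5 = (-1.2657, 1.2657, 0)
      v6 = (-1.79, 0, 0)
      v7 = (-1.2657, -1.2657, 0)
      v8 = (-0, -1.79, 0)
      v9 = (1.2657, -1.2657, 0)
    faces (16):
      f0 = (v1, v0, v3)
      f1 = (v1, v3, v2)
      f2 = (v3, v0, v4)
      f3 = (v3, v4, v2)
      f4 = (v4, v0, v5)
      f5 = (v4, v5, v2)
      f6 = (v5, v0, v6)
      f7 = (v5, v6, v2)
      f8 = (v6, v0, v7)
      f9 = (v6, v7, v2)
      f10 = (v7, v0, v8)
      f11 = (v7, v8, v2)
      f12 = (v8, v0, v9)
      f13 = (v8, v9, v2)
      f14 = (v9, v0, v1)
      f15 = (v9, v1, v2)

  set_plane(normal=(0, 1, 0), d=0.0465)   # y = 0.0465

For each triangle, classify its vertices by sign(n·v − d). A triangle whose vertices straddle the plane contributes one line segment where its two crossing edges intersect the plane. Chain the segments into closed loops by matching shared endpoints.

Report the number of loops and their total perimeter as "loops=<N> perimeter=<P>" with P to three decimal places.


loops=1 perimeter=11.114

Straddling triangles (8 of 16):
  (v1,v0,v3) [--+] → (0.0465, 0.0465, 0)–(1.77074, 0.0465, 0)  len=1.7242
  (v1,v3,v2) [-+-] → (1.77074, 0.0465, 0)–(0.0465, 0.0465, 3.30399)  len=3.7268
  (v3,v0,v4) [+-+] → (0.0465, 0.0465, 0)–(0, 0.0465, 0)  len=0.0465
  (v3,v4,v2) [++-] → (0, 0.0465, 3.3409)–(0.0465, 0.0465, 3.30399)  len=0.0594
  (v4,v0,v5) [+-+] → (0, 0.0465, 0)–(-0.0465, 0.0465, 0)  len=0.0465
  (v4,v5,v2) [++-] → (-0.0465, 0.0465, 3.30399)–(0, 0.0465, 3.3409)  len=0.0594
  (v5,v0,v6) [+--] → (-0.0465, 0.0465, 0)–(-1.77074, 0.0465, 0)  len=1.7242
  (v5,v6,v2) [+--] → (-1.77074, 0.0465, 0)–(-0.0465, 0.0465, 3.30399)  len=3.7268

Chained into 1 loop(s):
  loop 1: 8 segments, perimeter = 11.1139
Total perimeter = 11.114


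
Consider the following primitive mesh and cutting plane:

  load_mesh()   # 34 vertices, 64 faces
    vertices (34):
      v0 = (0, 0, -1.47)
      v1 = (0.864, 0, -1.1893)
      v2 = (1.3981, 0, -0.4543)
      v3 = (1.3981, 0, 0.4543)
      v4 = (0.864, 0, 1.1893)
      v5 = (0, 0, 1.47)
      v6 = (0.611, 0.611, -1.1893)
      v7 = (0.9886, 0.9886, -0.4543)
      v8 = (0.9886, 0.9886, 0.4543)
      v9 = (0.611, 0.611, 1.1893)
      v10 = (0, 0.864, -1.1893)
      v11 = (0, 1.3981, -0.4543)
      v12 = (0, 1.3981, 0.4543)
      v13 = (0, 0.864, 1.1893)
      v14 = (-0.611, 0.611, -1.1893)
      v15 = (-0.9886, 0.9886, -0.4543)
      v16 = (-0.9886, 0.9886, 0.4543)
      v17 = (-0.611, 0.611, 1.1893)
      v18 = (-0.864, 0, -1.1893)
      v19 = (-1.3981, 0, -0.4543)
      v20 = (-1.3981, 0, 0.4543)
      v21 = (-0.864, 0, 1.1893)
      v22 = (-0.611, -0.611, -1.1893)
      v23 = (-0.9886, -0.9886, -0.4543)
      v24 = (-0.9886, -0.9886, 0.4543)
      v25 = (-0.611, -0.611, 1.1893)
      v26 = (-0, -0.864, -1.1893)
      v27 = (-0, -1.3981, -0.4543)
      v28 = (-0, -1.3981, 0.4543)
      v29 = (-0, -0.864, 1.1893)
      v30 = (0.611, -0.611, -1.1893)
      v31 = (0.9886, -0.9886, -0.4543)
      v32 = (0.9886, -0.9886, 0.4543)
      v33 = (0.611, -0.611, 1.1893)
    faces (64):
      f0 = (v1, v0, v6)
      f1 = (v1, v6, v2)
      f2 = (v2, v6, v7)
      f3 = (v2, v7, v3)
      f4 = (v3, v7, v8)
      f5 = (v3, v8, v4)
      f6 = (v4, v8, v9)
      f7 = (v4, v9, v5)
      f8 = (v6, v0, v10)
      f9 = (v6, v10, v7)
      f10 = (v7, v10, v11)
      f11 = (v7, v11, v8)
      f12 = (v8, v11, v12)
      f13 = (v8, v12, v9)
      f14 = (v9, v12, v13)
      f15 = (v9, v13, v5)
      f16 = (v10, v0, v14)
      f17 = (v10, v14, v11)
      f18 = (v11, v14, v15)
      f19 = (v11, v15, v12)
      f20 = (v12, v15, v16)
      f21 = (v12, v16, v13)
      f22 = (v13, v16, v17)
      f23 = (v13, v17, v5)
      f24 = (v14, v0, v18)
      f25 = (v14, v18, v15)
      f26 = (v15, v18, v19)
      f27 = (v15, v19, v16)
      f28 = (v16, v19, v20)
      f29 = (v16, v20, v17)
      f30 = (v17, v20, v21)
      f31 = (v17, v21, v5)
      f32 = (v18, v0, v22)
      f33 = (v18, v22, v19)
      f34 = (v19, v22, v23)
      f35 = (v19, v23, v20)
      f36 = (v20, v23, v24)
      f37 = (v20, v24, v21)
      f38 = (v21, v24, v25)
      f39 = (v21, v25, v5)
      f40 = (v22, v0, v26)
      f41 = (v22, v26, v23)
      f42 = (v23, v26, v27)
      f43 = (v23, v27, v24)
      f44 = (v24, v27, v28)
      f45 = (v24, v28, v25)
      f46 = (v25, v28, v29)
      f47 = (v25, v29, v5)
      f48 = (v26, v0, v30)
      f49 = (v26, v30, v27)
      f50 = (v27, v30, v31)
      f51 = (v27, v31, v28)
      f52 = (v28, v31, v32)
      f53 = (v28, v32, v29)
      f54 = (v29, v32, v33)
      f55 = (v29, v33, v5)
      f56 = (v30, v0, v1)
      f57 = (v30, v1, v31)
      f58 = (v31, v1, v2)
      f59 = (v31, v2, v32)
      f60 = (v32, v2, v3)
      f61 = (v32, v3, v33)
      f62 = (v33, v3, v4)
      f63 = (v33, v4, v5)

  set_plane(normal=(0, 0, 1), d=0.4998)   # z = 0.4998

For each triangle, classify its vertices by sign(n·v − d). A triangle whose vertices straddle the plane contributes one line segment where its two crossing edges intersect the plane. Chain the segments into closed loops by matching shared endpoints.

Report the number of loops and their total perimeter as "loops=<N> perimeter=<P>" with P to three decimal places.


Straddling triangles (16 of 64):
  (v3,v8,v4) [--+] → (0.980887, 0.927401, 0.4998)–(1.36504, 0, 0.4998)  len=1.0038
  (v4,v8,v9) [+-+] → (0.980887, 0.927401, 0.4998)–(0.965225, 0.965225, 0.4998)  len=0.0409
  (v8,v12,v9) [--+] → (0.0378238, 1.34937, 0.4998)–(0.965225, 0.965225, 0.4998)  len=1.0038
  (v9,v12,v13) [+-+] → (0.0378238, 1.34937, 0.4998)–(0, 1.36504, 0.4998)  len=0.0409
  (v12,v16,v13) [--+] → (-0.927401, 0.980887, 0.4998)–(0, 1.36504, 0.4998)  len=1.0038
  (v13,v16,v17) [+-+] → (-0.927401, 0.980887, 0.4998)–(-0.965225, 0.965225, 0.4998)  len=0.0409
  (v16,v20,v17) [--+] → (-1.34937, 0.0378238, 0.4998)–(-0.965225, 0.965225, 0.4998)  len=1.0038
  (v17,v20,v21) [+-+] → (-1.34937, 0.0378238, 0.4998)–(-1.36504, 0, 0.4998)  len=0.0409
  (v20,v24,v21) [--+] → (-0.980887, -0.927401, 0.4998)–(-1.36504, 0, 0.4998)  len=1.0038
  (v21,v24,v25) [+-+] → (-0.980887, -0.927401, 0.4998)–(-0.965225, -0.965225, 0.4998)  len=0.0409
  (v24,v28,v25) [--+] → (-0.0378238, -1.34937, 0.4998)–(-0.965225, -0.965225, 0.4998)  len=1.0038
  (v25,v28,v29) [+-+] → (-0.0378238, -1.34937, 0.4998)–(0, -1.36504, 0.4998)  len=0.0409
  (v28,v32,v29) [--+] → (0.927401, -0.980887, 0.4998)–(0, -1.36504, 0.4998)  len=1.0038
  (v29,v32,v33) [+-+] → (0.927401, -0.980887, 0.4998)–(0.965225, -0.965225, 0.4998)  len=0.0409
  (v32,v3,v33) [--+] → (1.34937, -0.0378238, 0.4998)–(0.965225, -0.965225, 0.4998)  len=1.0038
  (v33,v3,v4) [+-+] → (1.34937, -0.0378238, 0.4998)–(1.36504, 0, 0.4998)  len=0.0409

Chained into 1 loop(s):
  loop 1: 16 segments, perimeter = 8.3580
Total perimeter = 8.358

loops=1 perimeter=8.358


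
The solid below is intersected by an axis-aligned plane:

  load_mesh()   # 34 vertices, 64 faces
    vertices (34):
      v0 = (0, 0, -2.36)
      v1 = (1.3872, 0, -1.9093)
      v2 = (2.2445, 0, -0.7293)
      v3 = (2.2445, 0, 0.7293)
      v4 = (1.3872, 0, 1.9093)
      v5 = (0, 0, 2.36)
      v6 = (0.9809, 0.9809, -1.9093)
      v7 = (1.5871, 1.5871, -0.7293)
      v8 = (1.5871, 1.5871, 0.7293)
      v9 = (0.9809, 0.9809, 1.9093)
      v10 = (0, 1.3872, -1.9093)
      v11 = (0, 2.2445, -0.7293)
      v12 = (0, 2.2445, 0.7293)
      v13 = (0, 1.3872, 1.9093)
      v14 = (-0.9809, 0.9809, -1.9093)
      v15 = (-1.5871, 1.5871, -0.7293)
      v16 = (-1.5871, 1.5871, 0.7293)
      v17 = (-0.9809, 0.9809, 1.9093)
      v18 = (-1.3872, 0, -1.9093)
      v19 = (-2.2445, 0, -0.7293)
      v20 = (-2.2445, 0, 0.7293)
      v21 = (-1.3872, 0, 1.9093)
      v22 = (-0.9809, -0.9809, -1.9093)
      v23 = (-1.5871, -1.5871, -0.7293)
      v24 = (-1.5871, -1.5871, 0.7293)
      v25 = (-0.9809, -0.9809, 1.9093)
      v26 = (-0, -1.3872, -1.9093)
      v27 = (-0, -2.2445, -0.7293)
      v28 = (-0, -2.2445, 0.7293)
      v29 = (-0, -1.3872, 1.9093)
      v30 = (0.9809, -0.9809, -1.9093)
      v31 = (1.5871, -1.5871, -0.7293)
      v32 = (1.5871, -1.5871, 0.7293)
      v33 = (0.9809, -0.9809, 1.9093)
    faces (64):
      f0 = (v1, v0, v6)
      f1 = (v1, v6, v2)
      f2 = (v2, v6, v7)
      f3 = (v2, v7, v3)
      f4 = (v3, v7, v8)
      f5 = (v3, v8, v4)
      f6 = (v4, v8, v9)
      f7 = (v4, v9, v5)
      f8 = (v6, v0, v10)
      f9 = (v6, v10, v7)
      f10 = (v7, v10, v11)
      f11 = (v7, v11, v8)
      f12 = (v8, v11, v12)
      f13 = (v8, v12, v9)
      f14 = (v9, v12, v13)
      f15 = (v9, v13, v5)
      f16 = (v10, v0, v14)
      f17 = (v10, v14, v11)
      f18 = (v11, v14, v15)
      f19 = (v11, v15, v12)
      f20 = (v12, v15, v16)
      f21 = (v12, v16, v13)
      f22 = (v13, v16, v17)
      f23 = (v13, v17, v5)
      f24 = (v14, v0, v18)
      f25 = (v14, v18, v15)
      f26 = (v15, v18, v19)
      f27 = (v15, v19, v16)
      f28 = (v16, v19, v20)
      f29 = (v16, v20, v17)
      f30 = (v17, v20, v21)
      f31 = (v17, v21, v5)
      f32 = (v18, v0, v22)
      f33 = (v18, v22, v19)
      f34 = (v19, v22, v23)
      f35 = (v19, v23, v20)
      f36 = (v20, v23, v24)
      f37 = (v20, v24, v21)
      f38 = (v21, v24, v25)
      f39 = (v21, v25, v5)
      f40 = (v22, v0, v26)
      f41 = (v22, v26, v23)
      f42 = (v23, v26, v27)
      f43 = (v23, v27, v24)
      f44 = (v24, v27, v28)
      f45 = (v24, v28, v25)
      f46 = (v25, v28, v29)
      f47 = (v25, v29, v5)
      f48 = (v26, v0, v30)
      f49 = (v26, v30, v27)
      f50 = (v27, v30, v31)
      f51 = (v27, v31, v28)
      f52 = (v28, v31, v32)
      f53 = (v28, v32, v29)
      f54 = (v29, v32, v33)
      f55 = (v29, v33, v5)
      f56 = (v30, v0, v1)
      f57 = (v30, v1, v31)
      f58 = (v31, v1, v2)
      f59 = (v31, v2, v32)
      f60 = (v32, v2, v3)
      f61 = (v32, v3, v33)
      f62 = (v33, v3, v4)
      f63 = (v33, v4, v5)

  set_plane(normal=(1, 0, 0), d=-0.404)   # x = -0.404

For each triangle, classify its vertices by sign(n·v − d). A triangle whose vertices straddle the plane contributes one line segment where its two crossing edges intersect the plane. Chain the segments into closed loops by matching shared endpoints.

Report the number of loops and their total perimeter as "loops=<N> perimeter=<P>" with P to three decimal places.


Straddling triangles (20 of 64):
  (v10,v0,v14) [++-] → (-0.404, 0.404, -2.17437)–(-0.404, 1.21986, -1.9093)  len=0.8578
  (v10,v14,v11) [+-+] → (-0.404, 1.21986, -1.9093)–(-0.404, 1.72407, -1.2153)  len=0.8578
  (v11,v14,v15) [+--] → (-0.404, 1.72407, -1.2153)–(-0.404, 2.07716, -0.7293)  len=0.6007
  (v11,v15,v12) [+-+] → (-0.404, 2.07716, -0.7293)–(-0.404, 2.07716, 0.35801)  len=1.0873
  (v12,v15,v16) [+--] → (-0.404, 2.07716, 0.35801)–(-0.404, 2.07716, 0.7293)  len=0.3713
  (v12,v16,v13) [+-+] → (-0.404, 2.07716, 0.7293)–(-0.404, 1.43809, 1.60893)  len=1.0873
  (v13,v16,v17) [+--] → (-0.404, 1.43809, 1.60893)–(-0.404, 1.21986, 1.9093)  len=0.3713
  (v13,v17,v5) [+-+] → (-0.404, 1.21986, 1.9093)–(-0.404, 0.404, 2.17437)  len=0.8578
  (v14,v0,v18) [-+-] → (-0.404, 0.404, -2.17437)–(-0.404, 0, -2.22874)  len=0.4076
  (v17,v21,v5) [--+] → (-0.404, 0, 2.22874)–(-0.404, 0.404, 2.17437)  len=0.4076
  (v18,v0,v22) [-+-] → (-0.404, 0, -2.22874)–(-0.404, -0.404, -2.17437)  len=0.4076
  (v21,v25,v5) [--+] → (-0.404, -0.404, 2.17437)–(-0.404, 0, 2.22874)  len=0.4076
  (v22,v0,v26) [-++] → (-0.404, -0.404, -2.17437)–(-0.404, -1.21986, -1.9093)  len=0.8578
  (v22,v26,v23) [-+-] → (-0.404, -1.21986, -1.9093)–(-0.404, -1.43809, -1.60893)  len=0.3713
  (v23,v26,v27) [-++] → (-0.404, -1.43809, -1.60893)–(-0.404, -2.07716, -0.7293)  len=1.0873
  (v23,v27,v24) [-+-] → (-0.404, -2.07716, -0.7293)–(-0.404, -2.07716, -0.35801)  len=0.3713
  (v24,v27,v28) [-++] → (-0.404, -2.07716, -0.35801)–(-0.404, -2.07716, 0.7293)  len=1.0873
  (v24,v28,v25) [-+-] → (-0.404, -2.07716, 0.7293)–(-0.404, -1.72407, 1.2153)  len=0.6007
  (v25,v28,v29) [-++] → (-0.404, -1.72407, 1.2153)–(-0.404, -1.21986, 1.9093)  len=0.8578
  (v25,v29,v5) [-++] → (-0.404, -1.21986, 1.9093)–(-0.404, -0.404, 2.17437)  len=0.8578

Chained into 1 loop(s):
  loop 1: 20 segments, perimeter = 13.8133
Total perimeter = 13.813

loops=1 perimeter=13.813


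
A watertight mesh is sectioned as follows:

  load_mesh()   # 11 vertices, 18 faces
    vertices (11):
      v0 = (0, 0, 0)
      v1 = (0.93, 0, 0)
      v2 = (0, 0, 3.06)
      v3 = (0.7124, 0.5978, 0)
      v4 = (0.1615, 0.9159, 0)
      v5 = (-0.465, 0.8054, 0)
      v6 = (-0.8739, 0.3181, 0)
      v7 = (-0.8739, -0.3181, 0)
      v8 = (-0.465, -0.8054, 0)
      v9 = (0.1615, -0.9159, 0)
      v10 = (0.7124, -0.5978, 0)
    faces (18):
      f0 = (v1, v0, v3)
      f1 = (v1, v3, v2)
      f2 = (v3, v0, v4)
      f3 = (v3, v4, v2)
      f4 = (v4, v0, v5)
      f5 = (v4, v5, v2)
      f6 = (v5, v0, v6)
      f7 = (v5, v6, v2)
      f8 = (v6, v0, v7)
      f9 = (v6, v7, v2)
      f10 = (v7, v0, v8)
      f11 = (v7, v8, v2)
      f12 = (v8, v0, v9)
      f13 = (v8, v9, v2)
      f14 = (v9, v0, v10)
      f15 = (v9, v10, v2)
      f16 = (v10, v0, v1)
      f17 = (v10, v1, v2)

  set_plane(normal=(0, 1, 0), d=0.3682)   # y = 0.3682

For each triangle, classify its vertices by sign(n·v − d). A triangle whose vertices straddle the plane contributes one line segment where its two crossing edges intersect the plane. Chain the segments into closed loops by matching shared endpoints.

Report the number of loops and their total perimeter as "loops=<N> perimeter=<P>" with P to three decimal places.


loops=1 perimeter=5.708

Straddling triangles (8 of 18):
  (v1,v0,v3) [--+] → (0.438785, 0.3682, 0)–(0.795975, 0.3682, 0)  len=0.3572
  (v1,v3,v2) [-+-] → (0.795975, 0.3682, 0)–(0.438785, 0.3682, 1.17527)  len=1.2283
  (v3,v0,v4) [+-+] → (0.438785, 0.3682, 0)–(0.0649244, 0.3682, 0)  len=0.3739
  (v3,v4,v2) [++-] → (0.0649244, 0.3682, 1.82985)–(0.438785, 0.3682, 1.17527)  len=0.7538
  (v4,v0,v5) [+-+] → (0.0649244, 0.3682, 0)–(-0.212581, 0.3682, 0)  len=0.2775
  (v4,v5,v2) [++-] → (-0.212581, 0.3682, 1.66108)–(0.0649244, 0.3682, 1.82985)  len=0.3248
  (v5,v0,v6) [+--] → (-0.212581, 0.3682, 0)–(-0.83186, 0.3682, 0)  len=0.6193
  (v5,v6,v2) [+--] → (-0.83186, 0.3682, 0)–(-0.212581, 0.3682, 1.66108)  len=1.7728

Chained into 1 loop(s):
  loop 1: 8 segments, perimeter = 5.7076
Total perimeter = 5.708


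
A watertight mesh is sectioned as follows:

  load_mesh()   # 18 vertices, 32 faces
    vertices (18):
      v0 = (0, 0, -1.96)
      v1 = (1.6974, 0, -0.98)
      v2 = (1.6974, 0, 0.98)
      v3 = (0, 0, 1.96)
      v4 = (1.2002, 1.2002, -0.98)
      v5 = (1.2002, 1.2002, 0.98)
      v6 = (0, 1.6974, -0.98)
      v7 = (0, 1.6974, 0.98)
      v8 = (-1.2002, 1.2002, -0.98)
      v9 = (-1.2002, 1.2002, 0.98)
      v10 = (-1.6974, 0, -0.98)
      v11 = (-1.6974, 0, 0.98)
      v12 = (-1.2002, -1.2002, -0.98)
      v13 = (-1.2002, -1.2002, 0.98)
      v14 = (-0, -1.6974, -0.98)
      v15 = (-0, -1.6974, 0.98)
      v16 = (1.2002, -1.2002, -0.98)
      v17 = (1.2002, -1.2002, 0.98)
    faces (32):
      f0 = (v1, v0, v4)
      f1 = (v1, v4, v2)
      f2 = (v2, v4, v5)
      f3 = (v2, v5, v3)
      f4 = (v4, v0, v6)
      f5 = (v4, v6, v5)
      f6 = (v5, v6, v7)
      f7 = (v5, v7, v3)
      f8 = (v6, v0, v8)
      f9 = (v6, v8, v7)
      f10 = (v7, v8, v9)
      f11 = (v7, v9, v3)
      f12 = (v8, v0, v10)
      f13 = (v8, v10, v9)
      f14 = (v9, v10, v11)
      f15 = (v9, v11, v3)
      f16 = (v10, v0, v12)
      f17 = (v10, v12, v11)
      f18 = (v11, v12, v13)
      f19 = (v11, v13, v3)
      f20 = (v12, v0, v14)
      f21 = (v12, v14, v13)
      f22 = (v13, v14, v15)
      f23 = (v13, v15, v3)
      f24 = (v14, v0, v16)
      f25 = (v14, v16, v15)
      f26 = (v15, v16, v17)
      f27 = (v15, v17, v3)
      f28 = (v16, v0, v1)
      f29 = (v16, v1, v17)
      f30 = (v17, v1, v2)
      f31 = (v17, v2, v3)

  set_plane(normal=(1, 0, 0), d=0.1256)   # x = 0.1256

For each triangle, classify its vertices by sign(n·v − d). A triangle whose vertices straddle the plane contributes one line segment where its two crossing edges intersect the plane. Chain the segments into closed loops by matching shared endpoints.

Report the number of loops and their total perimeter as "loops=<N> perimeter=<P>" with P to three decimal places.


loops=1 perimeter=11.456

Straddling triangles (12 of 32):
  (v1,v0,v4) [+-+] → (0.1256, 0, -1.88748)–(0.1256, 0.1256, -1.85744)  len=0.1291
  (v2,v5,v3) [++-] → (0.1256, 0.1256, 1.85744)–(0.1256, 0, 1.88748)  len=0.1291
  (v4,v0,v6) [+--] → (0.1256, 0.1256, -1.85744)–(0.1256, 1.64537, -0.98)  len=1.7549
  (v4,v6,v5) [+-+] → (0.1256, 1.64537, -0.98)–(0.1256, 1.64537, -0.774888)  len=0.2051
  (v5,v6,v7) [+--] → (0.1256, 1.64537, -0.774888)–(0.1256, 1.64537, 0.98)  len=1.7549
  (v5,v7,v3) [+--] → (0.1256, 1.64537, 0.98)–(0.1256, 0.1256, 1.85744)  len=1.7549
  (v14,v0,v16) [--+] → (0.1256, -0.1256, -1.85744)–(0.1256, -1.64537, -0.98)  len=1.7549
  (v14,v16,v15) [-+-] → (0.1256, -1.64537, -0.98)–(0.1256, -1.64537, 0.774888)  len=1.7549
  (v15,v16,v17) [-++] → (0.1256, -1.64537, 0.774888)–(0.1256, -1.64537, 0.98)  len=0.2051
  (v15,v17,v3) [-+-] → (0.1256, -1.64537, 0.98)–(0.1256, -0.1256, 1.85744)  len=1.7549
  (v16,v0,v1) [+-+] → (0.1256, -0.1256, -1.85744)–(0.1256, 0, -1.88748)  len=0.1291
  (v17,v2,v3) [++-] → (0.1256, 0, 1.88748)–(0.1256, -0.1256, 1.85744)  len=0.1291

Chained into 1 loop(s):
  loop 1: 12 segments, perimeter = 11.4561
Total perimeter = 11.456


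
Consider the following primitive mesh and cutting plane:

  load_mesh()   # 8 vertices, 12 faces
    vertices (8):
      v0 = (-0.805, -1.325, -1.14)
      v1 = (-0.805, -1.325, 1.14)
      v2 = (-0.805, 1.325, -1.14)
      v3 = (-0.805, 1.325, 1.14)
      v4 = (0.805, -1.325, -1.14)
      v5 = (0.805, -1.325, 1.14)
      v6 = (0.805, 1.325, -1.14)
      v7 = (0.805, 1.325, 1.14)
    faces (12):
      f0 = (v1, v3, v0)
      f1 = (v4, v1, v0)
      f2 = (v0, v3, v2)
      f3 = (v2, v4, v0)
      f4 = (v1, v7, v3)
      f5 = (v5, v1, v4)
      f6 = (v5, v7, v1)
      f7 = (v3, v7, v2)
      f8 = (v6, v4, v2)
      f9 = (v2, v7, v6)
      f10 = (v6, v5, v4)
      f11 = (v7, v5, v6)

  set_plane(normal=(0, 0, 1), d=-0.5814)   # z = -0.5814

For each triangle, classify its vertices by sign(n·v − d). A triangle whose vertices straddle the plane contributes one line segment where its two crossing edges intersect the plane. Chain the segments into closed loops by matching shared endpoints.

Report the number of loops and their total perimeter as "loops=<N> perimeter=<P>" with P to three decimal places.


Straddling triangles (8 of 12):
  (v1,v3,v0) [++-] → (-0.805, -0.67575, -0.5814)–(-0.805, -1.325, -0.5814)  len=0.6492
  (v4,v1,v0) [-+-] → (0.41055, -1.325, -0.5814)–(-0.805, -1.325, -0.5814)  len=1.2156
  (v0,v3,v2) [-+-] → (-0.805, -0.67575, -0.5814)–(-0.805, 1.325, -0.5814)  len=2.0008
  (v5,v1,v4) [++-] → (0.41055, -1.325, -0.5814)–(0.805, -1.325, -0.5814)  len=0.3944
  (v3,v7,v2) [++-] → (-0.41055, 1.325, -0.5814)–(-0.805, 1.325, -0.5814)  len=0.3944
  (v2,v7,v6) [-+-] → (-0.41055, 1.325, -0.5814)–(0.805, 1.325, -0.5814)  len=1.2156
  (v6,v5,v4) [-+-] → (0.805, 0.67575, -0.5814)–(0.805, -1.325, -0.5814)  len=2.0008
  (v7,v5,v6) [++-] → (0.805, 0.67575, -0.5814)–(0.805, 1.325, -0.5814)  len=0.6492

Chained into 1 loop(s):
  loop 1: 8 segments, perimeter = 8.5200
Total perimeter = 8.520

loops=1 perimeter=8.520


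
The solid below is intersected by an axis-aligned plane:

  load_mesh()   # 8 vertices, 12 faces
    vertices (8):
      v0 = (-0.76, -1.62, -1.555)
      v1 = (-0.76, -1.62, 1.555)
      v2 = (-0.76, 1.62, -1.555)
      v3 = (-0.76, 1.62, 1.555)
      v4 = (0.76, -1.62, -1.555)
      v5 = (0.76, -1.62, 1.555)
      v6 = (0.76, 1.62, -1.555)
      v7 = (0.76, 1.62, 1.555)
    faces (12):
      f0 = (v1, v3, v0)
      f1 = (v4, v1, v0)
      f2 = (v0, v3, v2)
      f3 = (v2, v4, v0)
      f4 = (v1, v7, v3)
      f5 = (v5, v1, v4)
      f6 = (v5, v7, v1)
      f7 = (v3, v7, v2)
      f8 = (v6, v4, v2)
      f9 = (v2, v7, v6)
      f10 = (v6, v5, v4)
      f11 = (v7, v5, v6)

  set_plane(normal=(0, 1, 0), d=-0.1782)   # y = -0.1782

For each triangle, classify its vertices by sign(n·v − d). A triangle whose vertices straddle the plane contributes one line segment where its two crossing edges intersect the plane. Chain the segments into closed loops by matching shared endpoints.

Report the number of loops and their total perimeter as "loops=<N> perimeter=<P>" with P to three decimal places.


Straddling triangles (8 of 12):
  (v1,v3,v0) [-+-] → (-0.76, -0.1782, 1.555)–(-0.76, -0.1782, -0.17105)  len=1.7260
  (v0,v3,v2) [-++] → (-0.76, -0.1782, -0.17105)–(-0.76, -0.1782, -1.555)  len=1.3840
  (v2,v4,v0) [+--] → (0.0836, -0.1782, -1.555)–(-0.76, -0.1782, -1.555)  len=0.8436
  (v1,v7,v3) [-++] → (-0.0836, -0.1782, 1.555)–(-0.76, -0.1782, 1.555)  len=0.6764
  (v5,v7,v1) [-+-] → (0.76, -0.1782, 1.555)–(-0.0836, -0.1782, 1.555)  len=0.8436
  (v6,v4,v2) [+-+] → (0.76, -0.1782, -1.555)–(0.0836, -0.1782, -1.555)  len=0.6764
  (v6,v5,v4) [+--] → (0.76, -0.1782, 0.17105)–(0.76, -0.1782, -1.555)  len=1.7260
  (v7,v5,v6) [+-+] → (0.76, -0.1782, 1.555)–(0.76, -0.1782, 0.17105)  len=1.3840

Chained into 1 loop(s):
  loop 1: 8 segments, perimeter = 9.2600
Total perimeter = 9.260

loops=1 perimeter=9.260


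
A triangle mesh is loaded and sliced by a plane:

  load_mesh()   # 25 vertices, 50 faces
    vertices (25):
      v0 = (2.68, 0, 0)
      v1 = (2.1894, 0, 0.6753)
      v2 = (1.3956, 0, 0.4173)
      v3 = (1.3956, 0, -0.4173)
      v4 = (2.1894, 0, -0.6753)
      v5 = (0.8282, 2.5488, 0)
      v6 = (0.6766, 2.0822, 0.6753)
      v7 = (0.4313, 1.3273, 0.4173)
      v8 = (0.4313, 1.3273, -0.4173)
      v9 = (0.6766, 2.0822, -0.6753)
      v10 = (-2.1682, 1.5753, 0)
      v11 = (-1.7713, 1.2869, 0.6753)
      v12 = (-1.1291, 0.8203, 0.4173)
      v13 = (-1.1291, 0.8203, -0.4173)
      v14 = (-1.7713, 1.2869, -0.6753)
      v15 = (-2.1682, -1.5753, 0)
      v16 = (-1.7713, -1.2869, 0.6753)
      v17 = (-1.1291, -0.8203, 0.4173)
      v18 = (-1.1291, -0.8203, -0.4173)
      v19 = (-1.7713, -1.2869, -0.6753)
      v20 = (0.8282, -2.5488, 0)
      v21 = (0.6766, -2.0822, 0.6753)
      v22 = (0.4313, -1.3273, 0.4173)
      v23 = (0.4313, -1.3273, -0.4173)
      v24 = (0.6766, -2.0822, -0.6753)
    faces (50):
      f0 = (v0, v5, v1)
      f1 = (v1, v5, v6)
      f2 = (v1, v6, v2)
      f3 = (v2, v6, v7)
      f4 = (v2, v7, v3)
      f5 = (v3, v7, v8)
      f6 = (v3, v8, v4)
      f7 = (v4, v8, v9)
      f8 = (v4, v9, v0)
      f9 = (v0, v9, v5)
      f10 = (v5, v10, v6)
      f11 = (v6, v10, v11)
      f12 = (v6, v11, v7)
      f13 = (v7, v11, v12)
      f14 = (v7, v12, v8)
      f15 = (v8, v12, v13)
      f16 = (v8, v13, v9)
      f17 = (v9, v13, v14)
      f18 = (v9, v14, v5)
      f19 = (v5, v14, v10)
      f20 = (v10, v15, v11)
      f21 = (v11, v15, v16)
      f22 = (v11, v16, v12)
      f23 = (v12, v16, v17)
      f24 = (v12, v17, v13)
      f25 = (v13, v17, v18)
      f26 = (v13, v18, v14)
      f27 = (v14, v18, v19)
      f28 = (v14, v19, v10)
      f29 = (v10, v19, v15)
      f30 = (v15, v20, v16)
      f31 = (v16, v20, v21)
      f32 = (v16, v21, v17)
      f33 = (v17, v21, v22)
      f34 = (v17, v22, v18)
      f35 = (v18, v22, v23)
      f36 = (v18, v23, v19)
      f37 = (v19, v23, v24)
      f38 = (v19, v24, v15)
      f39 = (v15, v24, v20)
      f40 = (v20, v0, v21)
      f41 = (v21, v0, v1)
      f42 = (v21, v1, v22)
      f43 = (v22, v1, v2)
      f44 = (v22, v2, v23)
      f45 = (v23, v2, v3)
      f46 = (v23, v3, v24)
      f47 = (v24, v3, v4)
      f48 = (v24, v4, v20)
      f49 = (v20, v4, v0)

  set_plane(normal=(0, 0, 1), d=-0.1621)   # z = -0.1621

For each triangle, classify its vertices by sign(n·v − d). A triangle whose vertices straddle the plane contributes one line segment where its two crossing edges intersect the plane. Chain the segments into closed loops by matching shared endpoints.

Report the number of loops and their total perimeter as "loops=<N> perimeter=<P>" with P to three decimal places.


Straddling triangles (20 of 50):
  (v2,v7,v3) [++-] → (1.10074, 0.405855, -0.1621)–(1.3956, 0, -0.1621)  len=0.5017
  (v3,v7,v8) [-+-] → (1.10074, 0.405855, -0.1621)–(0.4313, 1.3273, -0.1621)  len=1.1390
  (v4,v9,v0) [--+] → (2.1991, 0.499814, -0.1621)–(2.56224, 0, -0.1621)  len=0.6178
  (v0,v9,v5) [+-+] → (2.1991, 0.499814, -0.1621)–(0.79181, 2.4368, -0.1621)  len=2.3942
  (v7,v12,v8) [++-] → (-0.0458317, 1.17227, -0.1621)–(0.4313, 1.3273, -0.1621)  len=0.5017
  (v8,v12,v13) [-+-] → (-0.0458317, 1.17227, -0.1621)–(-1.1291, 0.8203, -0.1621)  len=1.1390
  (v9,v14,v5) [--+] → (0.204212, 2.24589, -0.1621)–(0.79181, 2.4368, -0.1621)  len=0.6178
  (v5,v14,v10) [+-+] → (0.204212, 2.24589, -0.1621)–(-2.07293, 1.50607, -0.1621)  len=2.3943
  (v12,v17,v13) [++-] → (-1.1291, 0.318645, -0.1621)–(-1.1291, 0.8203, -0.1621)  len=0.5017
  (v13,v17,v18) [-+-] → (-1.1291, 0.318645, -0.1621)–(-1.1291, -0.8203, -0.1621)  len=1.1389
  (v14,v19,v10) [--+] → (-2.07293, 0.888253, -0.1621)–(-2.07293, 1.50607, -0.1621)  len=0.6178
  (v10,v19,v15) [+-+] → (-2.07293, 0.888253, -0.1621)–(-2.07293, -1.50607, -0.1621)  len=2.3943
  (v17,v22,v18) [++-] → (-0.651968, -0.975328, -0.1621)–(-1.1291, -0.8203, -0.1621)  len=0.5017
  (v18,v22,v23) [-+-] → (-0.651968, -0.975328, -0.1621)–(0.4313, -1.3273, -0.1621)  len=1.1390
  (v19,v24,v15) [--+] → (-1.48533, -1.69698, -0.1621)–(-2.07293, -1.50607, -0.1621)  len=0.6178
  (v15,v24,v20) [+-+] → (-1.48533, -1.69698, -0.1621)–(0.79181, -2.4368, -0.1621)  len=2.3943
  (v22,v2,v23) [++-] → (0.726159, -0.921445, -0.1621)–(0.4313, -1.3273, -0.1621)  len=0.5017
  (v23,v2,v3) [-+-] → (0.726159, -0.921445, -0.1621)–(1.3956, 0, -0.1621)  len=1.1390
  (v24,v4,v20) [--+] → (1.15494, -1.93698, -0.1621)–(0.79181, -2.4368, -0.1621)  len=0.6178
  (v20,v4,v0) [+-+] → (1.15494, -1.93698, -0.1621)–(2.56224, 0, -0.1621)  len=2.3942

Chained into 2 loop(s):
  loop 1: 10 segments, perimeter = 8.2032
  loop 2: 10 segments, perimeter = 15.0605
Total perimeter = 23.264

loops=2 perimeter=23.264


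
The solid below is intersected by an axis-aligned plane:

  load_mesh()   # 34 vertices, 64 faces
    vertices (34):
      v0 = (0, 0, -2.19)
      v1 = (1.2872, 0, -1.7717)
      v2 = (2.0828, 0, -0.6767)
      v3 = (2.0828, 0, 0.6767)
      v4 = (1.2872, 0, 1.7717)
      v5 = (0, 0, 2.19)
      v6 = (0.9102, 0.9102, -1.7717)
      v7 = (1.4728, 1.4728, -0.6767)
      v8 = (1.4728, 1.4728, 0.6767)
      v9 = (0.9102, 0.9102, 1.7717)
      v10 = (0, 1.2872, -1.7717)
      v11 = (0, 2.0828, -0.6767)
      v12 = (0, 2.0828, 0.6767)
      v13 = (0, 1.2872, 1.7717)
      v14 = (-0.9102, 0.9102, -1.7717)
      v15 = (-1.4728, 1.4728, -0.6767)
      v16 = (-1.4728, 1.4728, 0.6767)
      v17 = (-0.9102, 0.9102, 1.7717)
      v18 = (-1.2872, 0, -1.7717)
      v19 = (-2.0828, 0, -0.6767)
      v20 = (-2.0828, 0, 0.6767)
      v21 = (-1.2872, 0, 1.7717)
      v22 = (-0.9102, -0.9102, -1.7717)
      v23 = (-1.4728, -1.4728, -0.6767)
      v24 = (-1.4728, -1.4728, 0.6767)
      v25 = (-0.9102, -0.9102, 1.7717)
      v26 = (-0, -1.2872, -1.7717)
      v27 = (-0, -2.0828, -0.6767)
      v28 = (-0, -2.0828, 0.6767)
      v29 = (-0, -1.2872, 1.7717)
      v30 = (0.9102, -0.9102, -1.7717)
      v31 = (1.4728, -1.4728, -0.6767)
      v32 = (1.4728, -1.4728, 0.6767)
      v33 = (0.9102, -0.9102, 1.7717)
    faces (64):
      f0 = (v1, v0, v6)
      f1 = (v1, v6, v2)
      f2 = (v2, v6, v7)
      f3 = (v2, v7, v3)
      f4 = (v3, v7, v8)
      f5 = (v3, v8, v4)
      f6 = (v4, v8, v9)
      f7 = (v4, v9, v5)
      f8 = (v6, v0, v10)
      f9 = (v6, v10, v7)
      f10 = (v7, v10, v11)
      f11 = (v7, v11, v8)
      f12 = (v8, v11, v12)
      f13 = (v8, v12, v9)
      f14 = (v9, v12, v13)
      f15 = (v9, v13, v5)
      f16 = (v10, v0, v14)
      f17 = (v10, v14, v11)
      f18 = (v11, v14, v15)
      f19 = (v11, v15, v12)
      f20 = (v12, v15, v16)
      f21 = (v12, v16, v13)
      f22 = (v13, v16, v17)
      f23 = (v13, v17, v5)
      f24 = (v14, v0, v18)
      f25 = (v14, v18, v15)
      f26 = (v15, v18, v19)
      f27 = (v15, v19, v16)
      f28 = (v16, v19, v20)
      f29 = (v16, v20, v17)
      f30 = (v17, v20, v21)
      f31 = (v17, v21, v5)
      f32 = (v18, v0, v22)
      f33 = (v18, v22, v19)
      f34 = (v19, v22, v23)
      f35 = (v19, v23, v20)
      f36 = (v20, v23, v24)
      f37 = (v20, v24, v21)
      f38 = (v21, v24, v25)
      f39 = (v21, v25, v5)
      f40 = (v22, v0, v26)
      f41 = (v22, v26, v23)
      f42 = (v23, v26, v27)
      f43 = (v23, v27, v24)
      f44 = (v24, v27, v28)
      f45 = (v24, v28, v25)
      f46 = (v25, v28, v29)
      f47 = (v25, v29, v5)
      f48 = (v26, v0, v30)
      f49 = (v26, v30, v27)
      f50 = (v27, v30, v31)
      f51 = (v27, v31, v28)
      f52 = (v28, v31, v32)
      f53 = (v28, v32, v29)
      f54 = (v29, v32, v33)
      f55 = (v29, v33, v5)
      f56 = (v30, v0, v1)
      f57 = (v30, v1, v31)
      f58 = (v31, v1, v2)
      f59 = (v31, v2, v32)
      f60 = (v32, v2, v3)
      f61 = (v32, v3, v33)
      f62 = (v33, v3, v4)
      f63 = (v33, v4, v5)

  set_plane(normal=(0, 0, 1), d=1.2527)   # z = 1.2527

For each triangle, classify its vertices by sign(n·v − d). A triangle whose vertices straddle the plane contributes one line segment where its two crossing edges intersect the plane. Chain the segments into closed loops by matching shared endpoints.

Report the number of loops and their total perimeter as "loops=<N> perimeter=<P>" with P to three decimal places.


loops=1 perimeter=10.190

Straddling triangles (16 of 64):
  (v3,v8,v4) [--+] → (1.37517, 0.698067, 1.2527)–(1.66429, 0, 1.2527)  len=0.7556
  (v4,v8,v9) [+-+] → (1.37517, 0.698067, 1.2527)–(1.17686, 1.17686, 1.2527)  len=0.5182
  (v8,v12,v9) [--+] → (0.47879, 1.46598, 1.2527)–(1.17686, 1.17686, 1.2527)  len=0.7556
  (v9,v12,v13) [+-+] → (0.47879, 1.46598, 1.2527)–(0, 1.66429, 1.2527)  len=0.5182
  (v12,v16,v13) [--+] → (-0.698067, 1.37517, 1.2527)–(0, 1.66429, 1.2527)  len=0.7556
  (v13,v16,v17) [+-+] → (-0.698067, 1.37517, 1.2527)–(-1.17686, 1.17686, 1.2527)  len=0.5182
  (v16,v20,v17) [--+] → (-1.46598, 0.47879, 1.2527)–(-1.17686, 1.17686, 1.2527)  len=0.7556
  (v17,v20,v21) [+-+] → (-1.46598, 0.47879, 1.2527)–(-1.66429, 0, 1.2527)  len=0.5182
  (v20,v24,v21) [--+] → (-1.37517, -0.698067, 1.2527)–(-1.66429, 0, 1.2527)  len=0.7556
  (v21,v24,v25) [+-+] → (-1.37517, -0.698067, 1.2527)–(-1.17686, -1.17686, 1.2527)  len=0.5182
  (v24,v28,v25) [--+] → (-0.47879, -1.46598, 1.2527)–(-1.17686, -1.17686, 1.2527)  len=0.7556
  (v25,v28,v29) [+-+] → (-0.47879, -1.46598, 1.2527)–(0, -1.66429, 1.2527)  len=0.5182
  (v28,v32,v29) [--+] → (0.698067, -1.37517, 1.2527)–(0, -1.66429, 1.2527)  len=0.7556
  (v29,v32,v33) [+-+] → (0.698067, -1.37517, 1.2527)–(1.17686, -1.17686, 1.2527)  len=0.5182
  (v32,v3,v33) [--+] → (1.46598, -0.47879, 1.2527)–(1.17686, -1.17686, 1.2527)  len=0.7556
  (v33,v3,v4) [+-+] → (1.46598, -0.47879, 1.2527)–(1.66429, 0, 1.2527)  len=0.5182

Chained into 1 loop(s):
  loop 1: 16 segments, perimeter = 10.1905
Total perimeter = 10.190


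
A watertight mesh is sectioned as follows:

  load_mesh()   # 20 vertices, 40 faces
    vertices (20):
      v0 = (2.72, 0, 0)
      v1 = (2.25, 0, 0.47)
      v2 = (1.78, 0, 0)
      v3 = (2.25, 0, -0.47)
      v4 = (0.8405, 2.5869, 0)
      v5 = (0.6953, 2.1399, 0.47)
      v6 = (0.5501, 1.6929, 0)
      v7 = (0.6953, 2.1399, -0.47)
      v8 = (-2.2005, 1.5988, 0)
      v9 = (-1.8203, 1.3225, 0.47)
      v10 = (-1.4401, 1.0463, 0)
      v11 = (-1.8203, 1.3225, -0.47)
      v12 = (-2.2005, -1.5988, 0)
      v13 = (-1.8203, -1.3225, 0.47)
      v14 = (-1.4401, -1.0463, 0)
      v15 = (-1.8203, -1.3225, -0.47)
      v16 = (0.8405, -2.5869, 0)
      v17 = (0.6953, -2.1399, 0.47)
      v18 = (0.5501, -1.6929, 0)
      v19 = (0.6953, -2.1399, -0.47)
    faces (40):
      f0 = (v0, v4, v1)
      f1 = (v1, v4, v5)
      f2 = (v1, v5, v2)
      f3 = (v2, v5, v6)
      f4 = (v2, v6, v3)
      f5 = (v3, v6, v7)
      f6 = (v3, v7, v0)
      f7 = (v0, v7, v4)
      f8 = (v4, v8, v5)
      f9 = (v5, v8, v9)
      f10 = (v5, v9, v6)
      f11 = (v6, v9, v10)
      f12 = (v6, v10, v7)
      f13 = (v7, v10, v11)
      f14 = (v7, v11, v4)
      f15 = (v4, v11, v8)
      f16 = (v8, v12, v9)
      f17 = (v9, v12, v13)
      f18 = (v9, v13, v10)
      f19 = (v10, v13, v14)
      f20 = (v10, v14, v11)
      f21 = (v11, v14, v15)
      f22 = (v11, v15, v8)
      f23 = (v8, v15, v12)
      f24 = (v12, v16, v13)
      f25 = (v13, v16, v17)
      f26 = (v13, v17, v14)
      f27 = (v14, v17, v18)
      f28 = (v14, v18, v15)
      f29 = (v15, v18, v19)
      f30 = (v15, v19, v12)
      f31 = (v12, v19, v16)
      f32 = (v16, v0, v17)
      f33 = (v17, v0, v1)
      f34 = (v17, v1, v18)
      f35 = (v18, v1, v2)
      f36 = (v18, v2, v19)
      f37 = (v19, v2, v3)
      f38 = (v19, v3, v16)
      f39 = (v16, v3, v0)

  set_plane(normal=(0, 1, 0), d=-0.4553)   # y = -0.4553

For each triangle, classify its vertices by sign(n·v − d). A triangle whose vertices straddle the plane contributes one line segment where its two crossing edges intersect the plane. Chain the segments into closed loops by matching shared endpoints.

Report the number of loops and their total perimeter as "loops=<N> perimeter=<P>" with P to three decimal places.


Straddling triangles (16 of 40):
  (v8,v12,v9) [+-+] → (-2.2005, -0.4553, 0)–(-2.05168, -0.4553, 0.183975)  len=0.2366
  (v9,v12,v13) [+--] → (-2.05168, -0.4553, 0.183975)–(-1.8203, -0.4553, 0.47)  len=0.3679
  (v9,v13,v10) [+-+] → (-1.8203, -0.4553, 0.47)–(-1.68111, -0.4553, 0.297937)  len=0.2213
  (v10,v13,v14) [+--] → (-1.68111, -0.4553, 0.297937)–(-1.4401, -0.4553, 0)  len=0.3832
  (v10,v14,v11) [+-+] → (-1.4401, -0.4553, 0)–(-1.53496, -0.4553, -0.117262)  len=0.1508
  (v11,v14,v15) [+--] → (-1.53496, -0.4553, -0.117262)–(-1.8203, -0.4553, -0.47)  len=0.4537
  (v11,v15,v8) [+-+] → (-1.8203, -0.4553, -0.47)–(-1.93316, -0.4553, -0.330479)  len=0.1795
  (v8,v15,v12) [+--] → (-1.93316, -0.4553, -0.330479)–(-2.2005, -0.4553, 0)  len=0.4251
  (v16,v0,v17) [-+-] → (2.3892, -0.4553, 0)–(2.28921, -0.4553, 0.1)  len=0.1414
  (v17,v0,v1) [-++] → (2.28921, -0.4553, 0.1)–(1.91921, -0.4553, 0.47)  len=0.5233
  (v17,v1,v18) [-+-] → (1.91921, -0.4553, 0.47)–(1.79282, -0.4553, 0.343595)  len=0.1788
  (v18,v1,v2) [-++] → (1.79282, -0.4553, 0.343595)–(1.44922, -0.4553, 0)  len=0.4859
  (v18,v2,v19) [-+-] → (1.44922, -0.4553, 0)–(1.54921, -0.4553, -0.1)  len=0.1414
  (v19,v2,v3) [-++] → (1.54921, -0.4553, -0.1)–(1.91921, -0.4553, -0.47)  len=0.5233
  (v19,v3,v16) [-+-] → (1.91921, -0.4553, -0.47)–(2.00192, -0.4553, -0.387279)  len=0.1170
  (v16,v3,v0) [-++] → (2.00192, -0.4553, -0.387279)–(2.3892, -0.4553, 0)  len=0.5477

Chained into 2 loop(s):
  loop 1: 8 segments, perimeter = 2.4181
  loop 2: 8 segments, perimeter = 2.6587
Total perimeter = 5.077

loops=2 perimeter=5.077


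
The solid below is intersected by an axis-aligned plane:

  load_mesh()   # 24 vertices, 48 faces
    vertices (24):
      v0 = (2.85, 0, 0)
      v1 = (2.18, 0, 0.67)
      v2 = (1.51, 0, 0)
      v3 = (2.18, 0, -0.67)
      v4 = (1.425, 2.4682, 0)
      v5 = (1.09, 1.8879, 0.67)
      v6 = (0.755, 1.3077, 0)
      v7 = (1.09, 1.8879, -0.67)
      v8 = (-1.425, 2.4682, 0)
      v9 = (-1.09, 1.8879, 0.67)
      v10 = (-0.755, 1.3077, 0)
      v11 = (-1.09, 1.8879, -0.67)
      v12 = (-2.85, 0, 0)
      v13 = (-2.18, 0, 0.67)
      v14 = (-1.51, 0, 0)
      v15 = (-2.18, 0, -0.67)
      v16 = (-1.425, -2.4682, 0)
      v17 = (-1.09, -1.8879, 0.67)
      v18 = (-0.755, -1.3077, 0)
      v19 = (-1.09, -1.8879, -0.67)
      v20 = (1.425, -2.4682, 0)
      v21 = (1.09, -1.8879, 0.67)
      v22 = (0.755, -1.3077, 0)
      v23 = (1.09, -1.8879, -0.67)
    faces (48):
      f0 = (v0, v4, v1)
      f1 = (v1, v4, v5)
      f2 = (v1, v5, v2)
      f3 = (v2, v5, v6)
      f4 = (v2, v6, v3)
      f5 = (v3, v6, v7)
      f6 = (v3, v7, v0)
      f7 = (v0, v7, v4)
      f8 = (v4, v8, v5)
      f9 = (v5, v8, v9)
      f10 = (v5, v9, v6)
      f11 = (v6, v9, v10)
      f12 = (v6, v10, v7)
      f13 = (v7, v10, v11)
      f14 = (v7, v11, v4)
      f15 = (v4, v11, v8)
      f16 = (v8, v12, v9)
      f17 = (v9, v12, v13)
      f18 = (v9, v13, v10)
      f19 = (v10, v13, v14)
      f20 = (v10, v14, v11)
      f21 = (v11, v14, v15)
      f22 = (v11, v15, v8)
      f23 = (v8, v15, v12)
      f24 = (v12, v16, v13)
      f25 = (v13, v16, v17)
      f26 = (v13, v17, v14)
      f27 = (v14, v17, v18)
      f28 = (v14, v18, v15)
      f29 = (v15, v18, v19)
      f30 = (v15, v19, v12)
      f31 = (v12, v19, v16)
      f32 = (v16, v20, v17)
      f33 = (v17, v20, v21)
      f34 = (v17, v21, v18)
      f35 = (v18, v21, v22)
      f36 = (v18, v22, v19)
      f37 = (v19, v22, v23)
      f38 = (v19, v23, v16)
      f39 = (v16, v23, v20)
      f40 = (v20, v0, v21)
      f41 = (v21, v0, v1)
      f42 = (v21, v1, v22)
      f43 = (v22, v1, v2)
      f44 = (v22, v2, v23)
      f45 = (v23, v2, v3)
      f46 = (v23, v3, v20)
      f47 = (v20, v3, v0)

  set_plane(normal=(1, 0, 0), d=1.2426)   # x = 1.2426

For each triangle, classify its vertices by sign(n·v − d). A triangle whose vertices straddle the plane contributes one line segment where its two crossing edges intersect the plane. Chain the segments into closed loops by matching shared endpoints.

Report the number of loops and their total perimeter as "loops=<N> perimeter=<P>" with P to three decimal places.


loops=2 perimeter=9.732

Straddling triangles (20 of 48):
  (v1,v4,v5) [++-] → (1.2426, 2.15224, 0.3648)–(1.2426, 1.62359, 0.67)  len=0.6104
  (v1,v5,v2) [+-+] → (1.2426, 1.62359, 0.67)–(1.2426, 1.20196, 0.426567)  len=0.4869
  (v2,v5,v6) [+--] → (1.2426, 1.20196, 0.426567)–(1.2426, 0.463151, 0)  len=0.8531
  (v2,v6,v3) [+-+] → (1.2426, 0.463151, 0)–(1.2426, 0.860237, -0.229258)  len=0.4585
  (v3,v6,v7) [+--] → (1.2426, 0.860237, -0.229258)–(1.2426, 1.62359, -0.67)  len=0.8815
  (v3,v7,v0) [+-+] → (1.2426, 1.62359, -0.67)–(1.2426, 1.72421, -0.611908)  len=0.1162
  (v0,v7,v4) [+-+] → (1.2426, 1.72421, -0.611908)–(1.2426, 2.15224, -0.3648)  len=0.4942
  (v4,v8,v5) [+--] → (1.2426, 2.4682, 0)–(1.2426, 2.15224, 0.3648)  len=0.4826
  (v7,v11,v4) [--+] → (1.2426, 2.42611, -0.0485917)–(1.2426, 2.15224, -0.3648)  len=0.4183
  (v4,v11,v8) [+--] → (1.2426, 2.42611, -0.0485917)–(1.2426, 2.4682, 0)  len=0.0643
  (v16,v20,v17) [-+-] → (1.2426, -2.4682, 0)–(1.2426, -2.42611, 0.0485917)  len=0.0643
  (v17,v20,v21) [-+-] → (1.2426, -2.42611, 0.0485917)–(1.2426, -2.15224, 0.3648)  len=0.4183
  (v16,v23,v20) [--+] → (1.2426, -2.15224, -0.3648)–(1.2426, -2.4682, 0)  len=0.4826
  (v20,v0,v21) [++-] → (1.2426, -1.72421, 0.611908)–(1.2426, -2.15224, 0.3648)  len=0.4942
  (v21,v0,v1) [-++] → (1.2426, -1.72421, 0.611908)–(1.2426, -1.62359, 0.67)  len=0.1162
  (v21,v1,v22) [-+-] → (1.2426, -1.62359, 0.67)–(1.2426, -0.860237, 0.229258)  len=0.8815
  (v22,v1,v2) [-++] → (1.2426, -0.860237, 0.229258)–(1.2426, -0.463151, 0)  len=0.4585
  (v22,v2,v23) [-+-] → (1.2426, -0.463151, 0)–(1.2426, -1.20196, -0.426567)  len=0.8531
  (v23,v2,v3) [-++] → (1.2426, -1.20196, -0.426567)–(1.2426, -1.62359, -0.67)  len=0.4869
  (v23,v3,v20) [-++] → (1.2426, -1.62359, -0.67)–(1.2426, -2.15224, -0.3648)  len=0.6104

Chained into 2 loop(s):
  loop 1: 10 segments, perimeter = 4.8660
  loop 2: 10 segments, perimeter = 4.8660
Total perimeter = 9.732


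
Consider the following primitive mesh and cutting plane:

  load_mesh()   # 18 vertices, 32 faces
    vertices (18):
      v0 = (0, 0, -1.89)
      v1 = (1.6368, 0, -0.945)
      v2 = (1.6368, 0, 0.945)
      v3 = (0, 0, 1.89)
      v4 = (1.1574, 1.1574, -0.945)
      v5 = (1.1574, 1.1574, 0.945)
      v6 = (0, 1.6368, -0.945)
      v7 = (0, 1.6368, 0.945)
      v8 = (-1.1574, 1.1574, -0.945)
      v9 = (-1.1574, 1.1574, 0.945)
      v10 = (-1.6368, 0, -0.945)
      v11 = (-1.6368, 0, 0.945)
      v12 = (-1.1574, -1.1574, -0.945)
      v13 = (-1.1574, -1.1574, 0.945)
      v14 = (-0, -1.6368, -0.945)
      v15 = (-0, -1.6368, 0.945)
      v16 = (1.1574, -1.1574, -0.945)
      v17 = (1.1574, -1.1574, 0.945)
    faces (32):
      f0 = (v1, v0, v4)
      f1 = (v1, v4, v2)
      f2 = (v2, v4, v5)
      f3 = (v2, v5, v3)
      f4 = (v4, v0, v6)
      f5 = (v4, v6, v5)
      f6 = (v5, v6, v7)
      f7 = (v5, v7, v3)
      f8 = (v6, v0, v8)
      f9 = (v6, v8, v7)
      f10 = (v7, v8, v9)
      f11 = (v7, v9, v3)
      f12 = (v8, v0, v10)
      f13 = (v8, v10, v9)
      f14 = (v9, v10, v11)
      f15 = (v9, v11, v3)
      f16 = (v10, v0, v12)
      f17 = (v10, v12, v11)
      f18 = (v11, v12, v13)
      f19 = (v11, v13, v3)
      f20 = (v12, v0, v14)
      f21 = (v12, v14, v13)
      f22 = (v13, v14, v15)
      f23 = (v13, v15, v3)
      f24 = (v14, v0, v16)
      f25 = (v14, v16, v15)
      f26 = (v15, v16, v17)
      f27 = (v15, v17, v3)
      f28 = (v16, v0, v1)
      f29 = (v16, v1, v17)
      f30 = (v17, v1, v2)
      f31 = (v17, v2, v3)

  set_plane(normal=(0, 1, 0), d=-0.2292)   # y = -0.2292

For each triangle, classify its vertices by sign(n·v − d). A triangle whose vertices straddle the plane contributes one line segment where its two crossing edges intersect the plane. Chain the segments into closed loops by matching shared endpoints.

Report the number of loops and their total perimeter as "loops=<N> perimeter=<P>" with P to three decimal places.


Straddling triangles (12 of 32):
  (v10,v0,v12) [++-] → (-0.2292, -0.2292, -1.70286)–(-1.54186, -0.2292, -0.945)  len=1.5157
  (v10,v12,v11) [+-+] → (-1.54186, -0.2292, -0.945)–(-1.54186, -0.2292, 0.570723)  len=1.5157
  (v11,v12,v13) [+--] → (-1.54186, -0.2292, 0.570723)–(-1.54186, -0.2292, 0.945)  len=0.3743
  (v11,v13,v3) [+-+] → (-1.54186, -0.2292, 0.945)–(-0.2292, -0.2292, 1.70286)  len=1.5157
  (v12,v0,v14) [-+-] → (-0.2292, -0.2292, -1.70286)–(0, -0.2292, -1.75767)  len=0.2357
  (v13,v15,v3) [--+] → (0, -0.2292, 1.75767)–(-0.2292, -0.2292, 1.70286)  len=0.2357
  (v14,v0,v16) [-+-] → (0, -0.2292, -1.75767)–(0.2292, -0.2292, -1.70286)  len=0.2357
  (v15,v17,v3) [--+] → (0.2292, -0.2292, 1.70286)–(0, -0.2292, 1.75767)  len=0.2357
  (v16,v0,v1) [-++] → (0.2292, -0.2292, -1.70286)–(1.54186, -0.2292, -0.945)  len=1.5157
  (v16,v1,v17) [-+-] → (1.54186, -0.2292, -0.945)–(1.54186, -0.2292, -0.570723)  len=0.3743
  (v17,v1,v2) [-++] → (1.54186, -0.2292, -0.570723)–(1.54186, -0.2292, 0.945)  len=1.5157
  (v17,v2,v3) [-++] → (1.54186, -0.2292, 0.945)–(0.2292, -0.2292, 1.70286)  len=1.5157

Chained into 1 loop(s):
  loop 1: 12 segments, perimeter = 10.7856
Total perimeter = 10.786

loops=1 perimeter=10.786
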